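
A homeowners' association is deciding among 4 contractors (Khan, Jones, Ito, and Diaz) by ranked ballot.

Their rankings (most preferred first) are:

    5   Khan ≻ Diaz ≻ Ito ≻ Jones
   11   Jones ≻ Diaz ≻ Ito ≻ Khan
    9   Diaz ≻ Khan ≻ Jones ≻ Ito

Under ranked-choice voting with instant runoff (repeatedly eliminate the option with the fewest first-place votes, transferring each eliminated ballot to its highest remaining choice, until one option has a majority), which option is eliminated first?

Round 1: Jones 11, Diaz 9, Khan 5, Ito 0. Ito has the fewest and is eliminated.
Round 2: Jones 11, Diaz 9, Khan 5. Khan has the fewest and is eliminated.
Round 3: Diaz 14, Jones 11. Diaz has a majority.

Ito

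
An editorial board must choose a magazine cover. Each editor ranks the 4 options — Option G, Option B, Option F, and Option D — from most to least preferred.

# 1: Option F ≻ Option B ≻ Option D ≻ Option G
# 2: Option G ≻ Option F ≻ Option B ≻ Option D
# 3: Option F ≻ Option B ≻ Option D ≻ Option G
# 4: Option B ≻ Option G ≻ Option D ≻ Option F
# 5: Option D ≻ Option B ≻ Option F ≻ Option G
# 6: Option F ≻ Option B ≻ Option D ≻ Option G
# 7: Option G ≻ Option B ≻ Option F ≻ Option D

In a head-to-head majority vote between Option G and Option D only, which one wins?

Option D

Ballots ranking Option G above Option D: 3.
Ballots ranking Option D above Option G: 4.
Option D wins the head-to-head, 4–3.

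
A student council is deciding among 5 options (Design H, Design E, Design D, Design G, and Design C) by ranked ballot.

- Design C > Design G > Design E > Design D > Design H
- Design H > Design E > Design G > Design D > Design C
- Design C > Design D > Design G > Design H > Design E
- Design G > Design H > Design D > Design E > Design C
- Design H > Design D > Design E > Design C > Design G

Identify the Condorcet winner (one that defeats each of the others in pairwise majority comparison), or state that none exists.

Head-to-head results (5 voters total):
Design H vs Design E: Design H wins 4–1.
Design H vs Design D: Design H wins 3–2.
Design H vs Design G: Design G wins 3–2.
Design H vs Design C: Design H wins 3–2.
Design E vs Design D: Design D wins 3–2.
Design E vs Design G: Design G wins 3–2.
Design E vs Design C: Design E wins 3–2.
Design D vs Design G: Design G wins 3–2.
Design D vs Design C: Design D wins 3–2.
Design G vs Design C: Design C wins 3–2.
No candidate beats all others: Design H beats Design C beats Design G beats Design H, a majority cycle.

There is no Condorcet winner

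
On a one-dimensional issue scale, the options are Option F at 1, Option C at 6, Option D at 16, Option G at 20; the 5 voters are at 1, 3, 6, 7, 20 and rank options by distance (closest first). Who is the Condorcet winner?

With single-peaked preferences on a line, the Condorcet winner is the candidate closest to the median voter.
The median voter (position 6) is closest to Option C at 6.
Check: Option C vs Option G — voters closer to Option C: 4 of 5.

Option C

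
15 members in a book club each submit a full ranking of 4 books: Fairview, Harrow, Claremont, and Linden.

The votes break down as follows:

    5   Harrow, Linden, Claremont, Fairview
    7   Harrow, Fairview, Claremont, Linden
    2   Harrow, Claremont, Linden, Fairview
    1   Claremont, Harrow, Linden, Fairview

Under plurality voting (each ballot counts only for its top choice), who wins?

Harrow

First-place vote totals:
  Fairview: 0
  Harrow: 14
  Claremont: 1
  Linden: 0
Harrow has the most first-place votes.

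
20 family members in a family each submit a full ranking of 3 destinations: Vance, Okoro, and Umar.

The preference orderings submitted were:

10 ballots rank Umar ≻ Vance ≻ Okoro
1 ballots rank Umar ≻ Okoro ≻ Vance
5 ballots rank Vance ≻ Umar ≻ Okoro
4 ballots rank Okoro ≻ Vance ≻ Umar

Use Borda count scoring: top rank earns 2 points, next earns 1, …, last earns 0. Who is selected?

Borda scores:
  Vance: 10·1 + 0 + 5·2 + 4·1 = 24
  Okoro: 10·0 + 1 + 5·0 + 4·2 = 9
  Umar: 10·2 + 2 + 5·1 + 4·0 = 27
Umar has the highest total.

Umar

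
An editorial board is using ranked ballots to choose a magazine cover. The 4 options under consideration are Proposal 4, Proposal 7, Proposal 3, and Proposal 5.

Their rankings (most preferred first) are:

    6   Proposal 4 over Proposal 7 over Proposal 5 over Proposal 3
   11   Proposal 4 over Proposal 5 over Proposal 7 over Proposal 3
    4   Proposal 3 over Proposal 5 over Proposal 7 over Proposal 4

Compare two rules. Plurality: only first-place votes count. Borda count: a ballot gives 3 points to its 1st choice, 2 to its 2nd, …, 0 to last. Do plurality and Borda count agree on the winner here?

Plurality first-place counts: Proposal 4 17, Proposal 7 0, Proposal 3 4, Proposal 5 0 → Proposal 4.
Borda totals: Proposal 4 51, Proposal 7 27, Proposal 3 12, Proposal 5 36 → Proposal 4.
The two rules agree on Proposal 4.

Yes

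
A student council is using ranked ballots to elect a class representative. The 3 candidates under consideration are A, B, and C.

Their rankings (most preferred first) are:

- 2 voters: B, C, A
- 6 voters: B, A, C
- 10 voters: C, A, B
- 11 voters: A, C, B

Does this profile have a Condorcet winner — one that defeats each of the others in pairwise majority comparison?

Head-to-head results (29 voters total):
A vs B: A wins 21–8.
A vs C: A wins 17–12.
B vs C: C wins 21–8.
A beats each rival — B (21–8), C (17–12) — so A is the Condorcet winner.

Yes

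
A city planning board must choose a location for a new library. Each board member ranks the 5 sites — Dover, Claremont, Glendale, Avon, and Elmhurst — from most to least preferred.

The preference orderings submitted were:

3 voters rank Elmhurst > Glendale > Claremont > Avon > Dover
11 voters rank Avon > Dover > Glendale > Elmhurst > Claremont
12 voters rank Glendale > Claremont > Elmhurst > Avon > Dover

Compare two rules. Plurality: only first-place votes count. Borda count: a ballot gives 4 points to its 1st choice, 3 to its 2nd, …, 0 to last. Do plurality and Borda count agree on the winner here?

Plurality first-place counts: Dover 0, Claremont 0, Glendale 12, Avon 11, Elmhurst 3 → Glendale.
Borda totals: Dover 33, Claremont 42, Glendale 79, Avon 59, Elmhurst 47 → Glendale.
The two rules agree on Glendale.

Yes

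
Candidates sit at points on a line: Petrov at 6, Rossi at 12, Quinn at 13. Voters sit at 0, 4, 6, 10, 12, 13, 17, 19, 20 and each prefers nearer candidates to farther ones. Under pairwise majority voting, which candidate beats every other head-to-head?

Rossi

With single-peaked preferences on a line, the Condorcet winner is the candidate closest to the median voter.
The median voter (position 12) is closest to Rossi at 12.
Check: Rossi vs Quinn — voters closer to Rossi: 5 of 9.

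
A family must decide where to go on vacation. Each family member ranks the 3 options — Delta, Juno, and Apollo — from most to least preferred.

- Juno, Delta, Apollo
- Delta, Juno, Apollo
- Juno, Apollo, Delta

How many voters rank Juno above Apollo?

Ballots ranking Juno above Apollo: 3.
Ballots ranking Apollo above Juno: 0.
So 3 of 3 voters prefer Juno to Apollo.

3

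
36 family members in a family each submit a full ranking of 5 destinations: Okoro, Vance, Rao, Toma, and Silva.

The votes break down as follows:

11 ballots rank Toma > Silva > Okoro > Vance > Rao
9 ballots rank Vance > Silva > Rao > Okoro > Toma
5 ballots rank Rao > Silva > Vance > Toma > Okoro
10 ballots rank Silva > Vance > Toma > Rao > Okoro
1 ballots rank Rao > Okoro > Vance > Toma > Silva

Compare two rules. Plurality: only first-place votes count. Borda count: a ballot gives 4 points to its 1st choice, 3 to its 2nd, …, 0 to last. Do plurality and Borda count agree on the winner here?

Plurality first-place counts: Okoro 0, Vance 9, Rao 6, Toma 11, Silva 10 → Toma.
Borda totals: Okoro 34, Vance 89, Rao 52, Toma 70, Silva 115 → Silva.
The two rules disagree: plurality picks Toma, Borda picks Silva.

No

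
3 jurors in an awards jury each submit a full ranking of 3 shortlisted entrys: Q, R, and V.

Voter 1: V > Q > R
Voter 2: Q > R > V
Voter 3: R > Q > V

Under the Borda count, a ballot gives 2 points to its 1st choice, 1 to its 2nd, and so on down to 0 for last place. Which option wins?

Borda scores:
  Q: 1 + 2 + 1 = 4
  R: 0 + 1 + 2 = 3
  V: 2 + 0 + 0 = 2
Q has the highest total.

Q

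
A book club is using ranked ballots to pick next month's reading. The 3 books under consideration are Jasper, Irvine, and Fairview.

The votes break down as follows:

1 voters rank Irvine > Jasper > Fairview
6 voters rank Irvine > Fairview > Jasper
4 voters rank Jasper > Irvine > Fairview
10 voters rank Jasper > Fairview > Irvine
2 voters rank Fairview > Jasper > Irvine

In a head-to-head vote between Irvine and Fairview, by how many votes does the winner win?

1

Ballots ranking Irvine above Fairview: 1+6+4 = 11.
Ballots ranking Fairview above Irvine: 10+2 = 12.
Fairview wins 12–11, a margin of 1.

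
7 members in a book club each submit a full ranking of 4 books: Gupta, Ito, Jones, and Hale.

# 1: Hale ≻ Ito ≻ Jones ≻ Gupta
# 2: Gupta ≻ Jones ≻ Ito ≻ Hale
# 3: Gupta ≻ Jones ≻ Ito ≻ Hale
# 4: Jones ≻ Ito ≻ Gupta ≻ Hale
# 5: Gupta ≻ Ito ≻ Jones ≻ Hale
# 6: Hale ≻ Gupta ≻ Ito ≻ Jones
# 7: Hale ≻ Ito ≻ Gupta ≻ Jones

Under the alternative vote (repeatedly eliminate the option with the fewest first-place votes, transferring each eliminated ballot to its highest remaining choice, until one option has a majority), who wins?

Gupta

Round 1: Gupta 3, Hale 3, Jones 1, Ito 0. Ito has the fewest and is eliminated.
Round 2: Gupta 3, Hale 3, Jones 1. Jones has the fewest and is eliminated.
Round 3: Gupta 4, Hale 3. Gupta has a majority.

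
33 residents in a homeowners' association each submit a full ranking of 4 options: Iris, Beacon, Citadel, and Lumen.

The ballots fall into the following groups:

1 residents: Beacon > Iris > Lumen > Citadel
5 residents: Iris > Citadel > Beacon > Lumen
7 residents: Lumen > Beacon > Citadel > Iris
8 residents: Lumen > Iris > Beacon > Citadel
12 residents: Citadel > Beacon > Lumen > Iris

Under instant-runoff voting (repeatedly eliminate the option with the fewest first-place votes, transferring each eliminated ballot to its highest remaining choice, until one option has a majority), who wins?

Round 1: Lumen 15, Citadel 12, Iris 5, Beacon 1. Beacon has the fewest and is eliminated.
Round 2: Lumen 15, Citadel 12, Iris 6. Iris has the fewest and is eliminated.
Round 3: Citadel 17, Lumen 16. Citadel has a majority.

Citadel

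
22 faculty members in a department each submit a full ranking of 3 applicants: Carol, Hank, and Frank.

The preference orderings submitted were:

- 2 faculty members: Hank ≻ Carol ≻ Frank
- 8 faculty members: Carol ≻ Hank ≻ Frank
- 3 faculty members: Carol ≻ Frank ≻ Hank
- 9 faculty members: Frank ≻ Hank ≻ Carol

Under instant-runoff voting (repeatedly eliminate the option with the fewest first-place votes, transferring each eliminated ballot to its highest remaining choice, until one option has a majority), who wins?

Round 1: Carol 11, Frank 9, Hank 2. Hank has the fewest and is eliminated.
Round 2: Carol 13, Frank 9. Carol has a majority.

Carol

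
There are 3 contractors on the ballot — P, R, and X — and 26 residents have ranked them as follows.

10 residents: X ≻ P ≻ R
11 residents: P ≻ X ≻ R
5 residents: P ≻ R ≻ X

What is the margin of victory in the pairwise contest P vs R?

Ballots ranking P above R: 10+11+5 = 26.
Ballots ranking R above P: 0.
P wins 26–0, a margin of 26.

26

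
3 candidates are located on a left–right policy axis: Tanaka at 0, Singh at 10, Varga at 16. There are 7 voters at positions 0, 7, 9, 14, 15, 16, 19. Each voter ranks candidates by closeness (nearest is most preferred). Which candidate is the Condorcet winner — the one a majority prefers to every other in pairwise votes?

Varga

With single-peaked preferences on a line, the Condorcet winner is the candidate closest to the median voter.
The median voter (position 14) is closest to Varga at 16.
Check: Varga vs Singh — voters closer to Varga: 4 of 7.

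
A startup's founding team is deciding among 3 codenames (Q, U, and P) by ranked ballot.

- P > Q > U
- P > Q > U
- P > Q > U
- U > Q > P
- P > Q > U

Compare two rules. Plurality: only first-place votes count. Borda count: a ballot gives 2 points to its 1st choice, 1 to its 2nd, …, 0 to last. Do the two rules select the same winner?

Plurality first-place counts: Q 0, U 1, P 4 → P.
Borda totals: Q 5, U 2, P 8 → P.
The two rules agree on P.

Yes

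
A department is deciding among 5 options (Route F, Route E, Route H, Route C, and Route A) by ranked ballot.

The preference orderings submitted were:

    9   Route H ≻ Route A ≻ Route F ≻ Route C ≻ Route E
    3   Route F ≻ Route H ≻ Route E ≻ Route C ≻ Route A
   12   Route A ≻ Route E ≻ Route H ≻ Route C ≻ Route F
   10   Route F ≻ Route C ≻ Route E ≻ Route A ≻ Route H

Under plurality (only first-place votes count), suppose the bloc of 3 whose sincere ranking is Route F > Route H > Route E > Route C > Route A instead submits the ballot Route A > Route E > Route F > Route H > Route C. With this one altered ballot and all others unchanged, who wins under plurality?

First-place totals with the altered ballot: Route F 10, Route E 0, Route H 9, Route C 0, Route A 15.
The switch changes the winner from Route F to Route A.

Route A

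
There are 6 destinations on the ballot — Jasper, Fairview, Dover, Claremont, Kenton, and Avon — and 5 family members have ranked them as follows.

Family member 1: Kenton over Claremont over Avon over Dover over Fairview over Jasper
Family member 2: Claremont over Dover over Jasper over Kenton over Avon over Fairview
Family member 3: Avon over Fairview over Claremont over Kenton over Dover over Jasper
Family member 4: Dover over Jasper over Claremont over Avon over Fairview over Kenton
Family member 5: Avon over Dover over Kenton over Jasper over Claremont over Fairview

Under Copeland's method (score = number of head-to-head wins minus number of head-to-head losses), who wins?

Claremont

Pairwise results:
  Jasper vs Fairview: Jasper wins 3–2.
  Jasper vs Dover: Dover wins 5–0.
  Jasper vs Claremont: Claremont wins 3–2.
  Jasper vs Kenton: Kenton wins 3–2.
  Jasper vs Avon: Avon wins 3–2.
  Fairview vs Dover: Dover wins 4–1.
  Fairview vs Claremont: Claremont wins 4–1.
  Fairview vs Kenton: Kenton wins 3–2.
  Fairview vs Avon: Avon wins 5–0.
  Dover vs Claremont: Claremont wins 3–2.
  Dover vs Kenton: Dover wins 3–2.
  Dover vs Avon: Avon wins 3–2.
  Claremont vs Kenton: Claremont wins 3–2.
  Claremont vs Avon: Claremont wins 3–2.
  Kenton vs Avon: Avon wins 3–2.
Copeland scores (wins − losses):
  Jasper: 1 − 4 = -3
  Fairview: 0 − 5 = -5
  Dover: 3 − 2 = 1
  Claremont: 5 − 0 = 5
  Kenton: 2 − 3 = -1
  Avon: 4 − 1 = 3
Claremont has the best Copeland score.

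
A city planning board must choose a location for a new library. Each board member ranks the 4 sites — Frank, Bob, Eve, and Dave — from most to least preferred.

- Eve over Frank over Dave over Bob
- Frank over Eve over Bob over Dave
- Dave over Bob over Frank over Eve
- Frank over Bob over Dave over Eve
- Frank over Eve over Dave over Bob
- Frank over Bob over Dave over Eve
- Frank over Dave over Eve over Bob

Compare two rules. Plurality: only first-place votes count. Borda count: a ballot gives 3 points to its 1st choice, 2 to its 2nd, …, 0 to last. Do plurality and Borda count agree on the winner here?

Yes

Plurality first-place counts: Frank 5, Bob 0, Eve 1, Dave 1 → Frank.
Borda totals: Frank 18, Bob 7, Eve 8, Dave 9 → Frank.
The two rules agree on Frank.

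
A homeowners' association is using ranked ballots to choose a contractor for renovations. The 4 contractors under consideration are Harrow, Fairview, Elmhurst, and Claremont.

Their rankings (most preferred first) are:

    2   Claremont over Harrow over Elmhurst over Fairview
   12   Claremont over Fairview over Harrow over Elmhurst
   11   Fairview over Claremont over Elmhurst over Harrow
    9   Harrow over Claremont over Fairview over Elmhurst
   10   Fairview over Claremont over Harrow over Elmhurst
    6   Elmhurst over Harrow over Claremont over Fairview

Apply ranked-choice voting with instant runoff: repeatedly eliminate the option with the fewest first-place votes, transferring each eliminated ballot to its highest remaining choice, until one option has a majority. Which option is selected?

Round 1: Fairview 21, Claremont 14, Harrow 9, Elmhurst 6. Elmhurst has the fewest and is eliminated.
Round 2: Fairview 21, Harrow 15, Claremont 14. Claremont has the fewest and is eliminated.
Round 3: Fairview 33, Harrow 17. Fairview has a majority.

Fairview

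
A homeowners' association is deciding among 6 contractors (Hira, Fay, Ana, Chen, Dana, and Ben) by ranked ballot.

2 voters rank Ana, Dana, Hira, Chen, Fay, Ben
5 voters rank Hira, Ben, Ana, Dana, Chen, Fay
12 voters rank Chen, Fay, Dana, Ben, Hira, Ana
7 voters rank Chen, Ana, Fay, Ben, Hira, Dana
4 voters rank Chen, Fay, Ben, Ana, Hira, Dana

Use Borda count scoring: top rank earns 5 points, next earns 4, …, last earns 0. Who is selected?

Borda scores:
  Hira: 2·3 + 5·5 + 12·1 + 7·1 + 4·1 = 54
  Fay: 2·1 + 5·0 + 12·4 + 7·3 + 4·4 = 87
  Ana: 2·5 + 5·3 + 12·0 + 7·4 + 4·2 = 61
  Chen: 2·2 + 5·1 + 12·5 + 7·5 + 4·5 = 124
  Dana: 2·4 + 5·2 + 12·3 + 7·0 + 4·0 = 54
  Ben: 2·0 + 5·4 + 12·2 + 7·2 + 4·3 = 70
Chen has the highest total.

Chen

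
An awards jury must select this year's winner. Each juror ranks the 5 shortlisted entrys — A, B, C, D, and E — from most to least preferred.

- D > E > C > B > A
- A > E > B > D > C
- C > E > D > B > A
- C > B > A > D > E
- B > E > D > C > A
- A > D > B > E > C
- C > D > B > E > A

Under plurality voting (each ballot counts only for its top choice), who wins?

First-place vote totals:
  A: 2
  B: 1
  C: 3
  D: 1
  E: 0
C has the most first-place votes.

C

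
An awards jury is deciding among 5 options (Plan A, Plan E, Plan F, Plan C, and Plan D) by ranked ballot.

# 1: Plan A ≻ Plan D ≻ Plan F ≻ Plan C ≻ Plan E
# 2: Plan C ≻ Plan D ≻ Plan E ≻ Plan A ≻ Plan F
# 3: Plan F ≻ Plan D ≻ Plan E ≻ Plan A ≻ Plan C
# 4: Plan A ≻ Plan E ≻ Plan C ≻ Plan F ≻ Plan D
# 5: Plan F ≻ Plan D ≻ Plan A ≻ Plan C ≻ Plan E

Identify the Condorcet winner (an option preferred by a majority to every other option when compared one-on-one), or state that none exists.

There is no Condorcet winner

Head-to-head results (5 voters total):
Plan A vs Plan E: Plan A wins 3–2.
Plan A vs Plan F: Plan A wins 3–2.
Plan A vs Plan C: Plan A wins 4–1.
Plan A vs Plan D: Plan D wins 3–2.
Plan E vs Plan F: Plan F wins 3–2.
Plan E vs Plan C: Plan C wins 3–2.
Plan E vs Plan D: Plan D wins 4–1.
Plan F vs Plan C: Plan F wins 3–2.
Plan F vs Plan D: Plan F wins 3–2.
Plan C vs Plan D: Plan D wins 3–2.
No candidate beats all others: Plan A beats Plan F beats Plan D beats Plan A, a majority cycle.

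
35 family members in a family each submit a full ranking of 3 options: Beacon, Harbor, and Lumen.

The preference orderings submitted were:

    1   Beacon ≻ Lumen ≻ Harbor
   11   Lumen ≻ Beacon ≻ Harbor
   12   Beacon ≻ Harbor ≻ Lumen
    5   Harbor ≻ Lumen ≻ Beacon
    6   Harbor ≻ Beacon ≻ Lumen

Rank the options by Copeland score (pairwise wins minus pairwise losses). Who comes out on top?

Beacon

Pairwise results:
  Beacon vs Harbor: Beacon wins 24–11.
  Beacon vs Lumen: Beacon wins 19–16.
  Harbor vs Lumen: Harbor wins 23–12.
Copeland scores (wins − losses):
  Beacon: 2 − 0 = 2
  Harbor: 1 − 1 = 0
  Lumen: 0 − 2 = -2
Beacon has the best Copeland score.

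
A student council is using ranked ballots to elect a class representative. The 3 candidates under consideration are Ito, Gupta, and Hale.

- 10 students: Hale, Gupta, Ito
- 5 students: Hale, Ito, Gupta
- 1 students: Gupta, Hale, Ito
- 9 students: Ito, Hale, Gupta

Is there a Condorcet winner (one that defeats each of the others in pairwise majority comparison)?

Yes

Head-to-head results (25 voters total):
Ito vs Gupta: Ito wins 14–11.
Ito vs Hale: Hale wins 16–9.
Gupta vs Hale: Hale wins 24–1.
Hale beats each rival — Ito (16–9), Gupta (24–1) — so Hale is the Condorcet winner.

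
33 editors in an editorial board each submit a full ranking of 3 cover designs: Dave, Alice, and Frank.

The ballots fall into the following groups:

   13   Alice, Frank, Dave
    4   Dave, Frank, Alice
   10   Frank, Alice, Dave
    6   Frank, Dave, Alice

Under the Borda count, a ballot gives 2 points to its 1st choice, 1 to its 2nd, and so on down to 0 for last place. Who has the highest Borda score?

Frank

Borda scores:
  Dave: 13·0 + 4·2 + 10·0 + 6·1 = 14
  Alice: 13·2 + 4·0 + 10·1 + 6·0 = 36
  Frank: 13·1 + 4·1 + 10·2 + 6·2 = 49
Frank has the highest total.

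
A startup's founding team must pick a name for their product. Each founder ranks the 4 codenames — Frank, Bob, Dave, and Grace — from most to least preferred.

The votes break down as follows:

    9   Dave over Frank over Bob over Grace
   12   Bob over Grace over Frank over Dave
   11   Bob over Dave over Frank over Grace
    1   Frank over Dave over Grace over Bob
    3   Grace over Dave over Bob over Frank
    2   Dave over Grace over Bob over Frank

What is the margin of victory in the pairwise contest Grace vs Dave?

8

Ballots ranking Grace above Dave: 12+3 = 15.
Ballots ranking Dave above Grace: 9+11+1+2 = 23.
Dave wins 23–15, a margin of 8.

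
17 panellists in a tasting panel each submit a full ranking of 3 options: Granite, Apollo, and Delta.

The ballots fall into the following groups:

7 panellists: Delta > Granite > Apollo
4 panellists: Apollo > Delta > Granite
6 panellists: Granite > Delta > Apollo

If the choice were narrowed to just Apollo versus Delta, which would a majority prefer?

Ballots ranking Apollo above Delta: 4.
Ballots ranking Delta above Apollo: 7+6 = 13.
Delta wins the head-to-head, 13–4.

Delta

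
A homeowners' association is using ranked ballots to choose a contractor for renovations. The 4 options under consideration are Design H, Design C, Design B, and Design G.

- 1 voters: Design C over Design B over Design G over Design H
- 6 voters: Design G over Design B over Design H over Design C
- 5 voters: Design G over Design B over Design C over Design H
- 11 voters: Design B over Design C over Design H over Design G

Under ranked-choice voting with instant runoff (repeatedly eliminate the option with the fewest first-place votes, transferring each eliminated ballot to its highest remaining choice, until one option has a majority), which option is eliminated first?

Round 1: Design B 11, Design G 11, Design C 1, Design H 0. Design H has the fewest and is eliminated.
Round 2: Design B 11, Design G 11, Design C 1. Design C has the fewest and is eliminated.
Round 3: Design B 12, Design G 11. Design B has a majority.

Design H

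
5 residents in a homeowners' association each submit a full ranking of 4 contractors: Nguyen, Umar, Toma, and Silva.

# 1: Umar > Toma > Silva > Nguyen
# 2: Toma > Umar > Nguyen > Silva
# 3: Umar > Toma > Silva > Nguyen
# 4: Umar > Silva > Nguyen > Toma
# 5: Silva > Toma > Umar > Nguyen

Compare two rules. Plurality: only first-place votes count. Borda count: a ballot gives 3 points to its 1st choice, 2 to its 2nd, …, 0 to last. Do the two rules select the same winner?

Yes

Plurality first-place counts: Nguyen 0, Umar 3, Toma 1, Silva 1 → Umar.
Borda totals: Nguyen 2, Umar 12, Toma 9, Silva 7 → Umar.
The two rules agree on Umar.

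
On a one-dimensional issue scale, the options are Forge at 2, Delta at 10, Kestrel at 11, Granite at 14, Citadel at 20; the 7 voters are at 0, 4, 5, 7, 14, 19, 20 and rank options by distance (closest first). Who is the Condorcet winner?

Delta

With single-peaked preferences on a line, the Condorcet winner is the candidate closest to the median voter.
The median voter (position 7) is closest to Delta at 10.
Check: Delta vs Granite — voters closer to Delta: 4 of 7.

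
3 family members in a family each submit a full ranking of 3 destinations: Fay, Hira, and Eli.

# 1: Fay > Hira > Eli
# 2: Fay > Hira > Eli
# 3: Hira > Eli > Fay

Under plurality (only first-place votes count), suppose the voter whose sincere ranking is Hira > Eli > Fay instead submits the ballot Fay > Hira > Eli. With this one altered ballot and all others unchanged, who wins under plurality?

Fay

First-place totals with the altered ballot: Fay 3, Hira 0, Eli 0.
The winner is unchanged: still Fay.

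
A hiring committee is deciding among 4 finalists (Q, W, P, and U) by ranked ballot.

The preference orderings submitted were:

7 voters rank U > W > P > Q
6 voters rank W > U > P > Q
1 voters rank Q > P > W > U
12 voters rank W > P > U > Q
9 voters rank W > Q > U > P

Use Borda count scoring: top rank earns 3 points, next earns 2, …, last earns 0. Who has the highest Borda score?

Borda scores:
  Q: 7·0 + 6·0 + 3 + 12·0 + 9·2 = 21
  W: 7·2 + 6·3 + 1 + 12·3 + 9·3 = 96
  P: 7·1 + 6·1 + 2 + 12·2 + 9·0 = 39
  U: 7·3 + 6·2 + 0 + 12·1 + 9·1 = 54
W has the highest total.

W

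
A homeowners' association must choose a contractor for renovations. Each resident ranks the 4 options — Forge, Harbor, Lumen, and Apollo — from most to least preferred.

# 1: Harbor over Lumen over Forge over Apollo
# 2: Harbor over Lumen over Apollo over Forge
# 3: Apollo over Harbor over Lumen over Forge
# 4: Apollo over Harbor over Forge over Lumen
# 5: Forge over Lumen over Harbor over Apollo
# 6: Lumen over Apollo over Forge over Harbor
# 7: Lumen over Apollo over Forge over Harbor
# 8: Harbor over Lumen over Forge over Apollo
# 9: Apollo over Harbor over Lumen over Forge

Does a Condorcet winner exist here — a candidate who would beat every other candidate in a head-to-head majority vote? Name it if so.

None — there is no Condorcet winner

Head-to-head results (9 voters total):
Forge vs Harbor: Harbor wins 6–3.
Forge vs Lumen: Lumen wins 7–2.
Forge vs Apollo: Apollo wins 6–3.
Harbor vs Lumen: Harbor wins 6–3.
Harbor vs Apollo: Apollo wins 5–4.
Lumen vs Apollo: Lumen wins 6–3.
No candidate beats all others: Harbor beats Lumen beats Apollo beats Harbor, a majority cycle.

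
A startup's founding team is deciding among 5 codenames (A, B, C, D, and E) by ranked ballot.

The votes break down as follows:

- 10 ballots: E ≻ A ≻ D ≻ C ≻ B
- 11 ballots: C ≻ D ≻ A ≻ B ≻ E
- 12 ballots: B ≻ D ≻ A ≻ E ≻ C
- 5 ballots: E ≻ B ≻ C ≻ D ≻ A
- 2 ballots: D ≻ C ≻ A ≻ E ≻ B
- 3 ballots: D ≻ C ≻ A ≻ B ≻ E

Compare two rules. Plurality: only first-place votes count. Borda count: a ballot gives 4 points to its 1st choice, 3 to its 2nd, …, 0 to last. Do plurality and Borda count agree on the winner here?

No

Plurality first-place counts: A 0, B 12, C 11, D 5, E 15 → E.
Borda totals: A 86, B 77, C 79, D 114, E 74 → D.
The two rules disagree: plurality picks E, Borda picks D.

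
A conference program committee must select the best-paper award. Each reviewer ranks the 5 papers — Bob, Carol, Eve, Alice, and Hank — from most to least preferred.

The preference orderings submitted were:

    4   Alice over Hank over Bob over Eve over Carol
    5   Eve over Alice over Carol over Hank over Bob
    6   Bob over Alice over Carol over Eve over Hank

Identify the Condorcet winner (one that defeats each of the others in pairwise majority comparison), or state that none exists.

Head-to-head results (15 voters total):
Bob vs Carol: Bob wins 10–5.
Bob vs Eve: Bob wins 10–5.
Bob vs Alice: Alice wins 9–6.
Bob vs Hank: Hank wins 9–6.
Carol vs Eve: Eve wins 9–6.
Carol vs Alice: Alice wins 15–0.
Carol vs Hank: Carol wins 11–4.
Eve vs Alice: Alice wins 10–5.
Eve vs Hank: Eve wins 11–4.
Alice vs Hank: Alice wins 15–0.
Alice beats each rival — Bob (9–6), Carol (15–0), Eve (10–5), Hank (15–0) — so Alice is the Condorcet winner.

Alice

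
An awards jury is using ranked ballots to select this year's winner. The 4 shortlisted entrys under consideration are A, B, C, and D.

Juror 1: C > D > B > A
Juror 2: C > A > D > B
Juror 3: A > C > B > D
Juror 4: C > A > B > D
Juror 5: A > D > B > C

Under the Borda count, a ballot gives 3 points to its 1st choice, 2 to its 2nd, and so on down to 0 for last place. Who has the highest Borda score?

C

Borda scores:
  A: 0 + 2 + 3 + 2 + 3 = 10
  B: 1 + 0 + 1 + 1 + 1 = 4
  C: 3 + 3 + 2 + 3 + 0 = 11
  D: 2 + 1 + 0 + 0 + 2 = 5
C has the highest total.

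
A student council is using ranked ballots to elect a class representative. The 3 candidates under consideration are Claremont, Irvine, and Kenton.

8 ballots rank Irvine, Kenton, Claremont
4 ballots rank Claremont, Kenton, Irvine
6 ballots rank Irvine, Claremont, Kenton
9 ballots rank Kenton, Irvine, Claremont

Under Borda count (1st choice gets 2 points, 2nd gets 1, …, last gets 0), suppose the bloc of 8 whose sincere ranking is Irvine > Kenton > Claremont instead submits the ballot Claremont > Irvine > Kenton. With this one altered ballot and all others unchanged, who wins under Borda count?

Borda totals with the altered ballot: Claremont 30, Irvine 29, Kenton 22.
The switch changes the winner from Irvine to Claremont.

Claremont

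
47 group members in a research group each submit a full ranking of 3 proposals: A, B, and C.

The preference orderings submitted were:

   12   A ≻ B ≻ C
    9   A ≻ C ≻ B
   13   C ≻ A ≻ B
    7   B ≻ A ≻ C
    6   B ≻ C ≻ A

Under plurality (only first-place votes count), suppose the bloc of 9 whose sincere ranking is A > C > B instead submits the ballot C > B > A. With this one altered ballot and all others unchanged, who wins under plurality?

First-place totals with the altered ballot: A 12, B 13, C 22.
The switch changes the winner from A to C.

C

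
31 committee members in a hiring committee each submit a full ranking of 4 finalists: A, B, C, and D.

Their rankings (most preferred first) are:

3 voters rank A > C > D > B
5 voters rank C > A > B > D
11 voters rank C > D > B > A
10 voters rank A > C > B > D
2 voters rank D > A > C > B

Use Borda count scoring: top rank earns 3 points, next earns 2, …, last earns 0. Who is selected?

C

Borda scores:
  A: 3·3 + 5·2 + 11·0 + 10·3 + 2·2 = 53
  B: 3·0 + 5·1 + 11·1 + 10·1 + 2·0 = 26
  C: 3·2 + 5·3 + 11·3 + 10·2 + 2·1 = 76
  D: 3·1 + 5·0 + 11·2 + 10·0 + 2·3 = 31
C has the highest total.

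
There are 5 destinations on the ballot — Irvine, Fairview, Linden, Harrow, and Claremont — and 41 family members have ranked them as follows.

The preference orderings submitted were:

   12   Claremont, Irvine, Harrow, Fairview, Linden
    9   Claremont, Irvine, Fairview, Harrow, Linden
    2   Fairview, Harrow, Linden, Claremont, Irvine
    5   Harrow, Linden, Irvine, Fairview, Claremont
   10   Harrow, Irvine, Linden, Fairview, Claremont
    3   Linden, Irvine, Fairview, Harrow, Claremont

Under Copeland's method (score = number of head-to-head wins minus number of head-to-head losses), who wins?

Claremont

Pairwise results:
  Irvine vs Fairview: Irvine wins 39–2.
  Irvine vs Linden: Irvine wins 31–10.
  Irvine vs Harrow: Irvine wins 24–17.
  Irvine vs Claremont: Claremont wins 23–18.
  Fairview vs Linden: Fairview wins 23–18.
  Fairview vs Harrow: Harrow wins 27–14.
  Fairview vs Claremont: Claremont wins 21–20.
  Linden vs Harrow: Harrow wins 38–3.
  Linden vs Claremont: Claremont wins 21–20.
  Harrow vs Claremont: Claremont wins 21–20.
Copeland scores (wins − losses):
  Irvine: 3 − 1 = 2
  Fairview: 1 − 3 = -2
  Linden: 0 − 4 = -4
  Harrow: 2 − 2 = 0
  Claremont: 4 − 0 = 4
Claremont has the best Copeland score.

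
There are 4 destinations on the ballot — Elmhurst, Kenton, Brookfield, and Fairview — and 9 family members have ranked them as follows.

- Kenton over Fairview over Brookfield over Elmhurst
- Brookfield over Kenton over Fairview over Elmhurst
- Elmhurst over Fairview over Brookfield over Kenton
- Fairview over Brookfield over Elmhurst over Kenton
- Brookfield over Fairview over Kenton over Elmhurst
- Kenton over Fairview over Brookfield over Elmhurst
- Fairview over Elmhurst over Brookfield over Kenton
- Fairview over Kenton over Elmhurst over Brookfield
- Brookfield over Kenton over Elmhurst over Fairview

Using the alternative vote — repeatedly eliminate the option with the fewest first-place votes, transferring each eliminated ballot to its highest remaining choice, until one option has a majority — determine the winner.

Fairview

Round 1: Brookfield 3, Fairview 3, Kenton 2, Elmhurst 1. Elmhurst has the fewest and is eliminated.
Round 2: Fairview 4, Brookfield 3, Kenton 2. Kenton has the fewest and is eliminated.
Round 3: Fairview 6, Brookfield 3. Fairview has a majority.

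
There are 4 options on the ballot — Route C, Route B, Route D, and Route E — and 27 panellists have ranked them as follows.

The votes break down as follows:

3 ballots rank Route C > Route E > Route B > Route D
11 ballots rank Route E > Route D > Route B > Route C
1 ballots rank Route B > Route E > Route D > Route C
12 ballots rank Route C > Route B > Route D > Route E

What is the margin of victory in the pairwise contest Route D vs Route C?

3

Ballots ranking Route D above Route C: 11+1 = 12.
Ballots ranking Route C above Route D: 3+12 = 15.
Route C wins 15–12, a margin of 3.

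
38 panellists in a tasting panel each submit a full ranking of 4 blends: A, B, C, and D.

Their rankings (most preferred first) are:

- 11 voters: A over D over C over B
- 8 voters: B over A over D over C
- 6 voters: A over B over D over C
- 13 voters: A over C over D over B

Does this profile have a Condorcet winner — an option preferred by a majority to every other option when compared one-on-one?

Yes

Head-to-head results (38 voters total):
A vs B: A wins 30–8.
A vs C: A wins 38–0.
A vs D: A wins 38–0.
B vs C: C wins 24–14.
B vs D: D wins 24–14.
C vs D: D wins 25–13.
A beats each rival — B (30–8), C (38–0), D (38–0) — so A is the Condorcet winner.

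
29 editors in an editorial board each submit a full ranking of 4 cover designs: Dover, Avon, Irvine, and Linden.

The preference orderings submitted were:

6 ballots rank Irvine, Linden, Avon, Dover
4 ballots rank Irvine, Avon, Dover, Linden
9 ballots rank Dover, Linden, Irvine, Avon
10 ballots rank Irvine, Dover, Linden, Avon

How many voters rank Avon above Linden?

Ballots ranking Avon above Linden: 4.
Ballots ranking Linden above Avon: 6+9+10 = 25.
So 4 of 29 voters prefer Avon to Linden.

4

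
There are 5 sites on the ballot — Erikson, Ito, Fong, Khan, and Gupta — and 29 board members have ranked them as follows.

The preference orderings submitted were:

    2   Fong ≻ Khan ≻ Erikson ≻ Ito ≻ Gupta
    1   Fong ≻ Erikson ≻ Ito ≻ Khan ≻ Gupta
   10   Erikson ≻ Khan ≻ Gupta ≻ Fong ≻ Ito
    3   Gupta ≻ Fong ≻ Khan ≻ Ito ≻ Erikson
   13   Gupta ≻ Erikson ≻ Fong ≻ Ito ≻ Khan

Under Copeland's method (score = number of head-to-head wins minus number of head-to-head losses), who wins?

Gupta

Pairwise results:
  Erikson vs Ito: Erikson wins 26–3.
  Erikson vs Fong: Erikson wins 23–6.
  Erikson vs Khan: Erikson wins 24–5.
  Erikson vs Gupta: Gupta wins 16–13.
  Ito vs Fong: Fong wins 29–0.
  Ito vs Khan: Khan wins 15–14.
  Ito vs Gupta: Gupta wins 26–3.
  Fong vs Khan: Fong wins 19–10.
  Fong vs Gupta: Gupta wins 26–3.
  Khan vs Gupta: Gupta wins 16–13.
Copeland scores (wins − losses):
  Erikson: 3 − 1 = 2
  Ito: 0 − 4 = -4
  Fong: 2 − 2 = 0
  Khan: 1 − 3 = -2
  Gupta: 4 − 0 = 4
Gupta has the best Copeland score.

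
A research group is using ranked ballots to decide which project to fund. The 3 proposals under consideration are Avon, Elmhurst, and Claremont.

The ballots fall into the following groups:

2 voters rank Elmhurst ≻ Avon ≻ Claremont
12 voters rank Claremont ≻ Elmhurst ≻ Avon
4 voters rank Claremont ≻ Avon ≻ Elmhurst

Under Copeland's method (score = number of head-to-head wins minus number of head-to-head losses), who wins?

Claremont

Pairwise results:
  Avon vs Elmhurst: Elmhurst wins 14–4.
  Avon vs Claremont: Claremont wins 16–2.
  Elmhurst vs Claremont: Claremont wins 16–2.
Copeland scores (wins − losses):
  Avon: 0 − 2 = -2
  Elmhurst: 1 − 1 = 0
  Claremont: 2 − 0 = 2
Claremont has the best Copeland score.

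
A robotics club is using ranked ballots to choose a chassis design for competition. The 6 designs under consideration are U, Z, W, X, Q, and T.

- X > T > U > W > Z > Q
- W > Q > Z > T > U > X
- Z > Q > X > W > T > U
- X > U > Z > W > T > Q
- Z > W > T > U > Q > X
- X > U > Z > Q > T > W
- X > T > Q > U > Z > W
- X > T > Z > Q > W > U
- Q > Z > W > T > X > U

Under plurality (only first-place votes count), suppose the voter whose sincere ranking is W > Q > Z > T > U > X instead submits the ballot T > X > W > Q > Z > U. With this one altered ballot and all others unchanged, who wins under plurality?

First-place totals with the altered ballot: U 0, Z 2, W 0, X 5, Q 1, T 1.
The winner is unchanged: still X.

X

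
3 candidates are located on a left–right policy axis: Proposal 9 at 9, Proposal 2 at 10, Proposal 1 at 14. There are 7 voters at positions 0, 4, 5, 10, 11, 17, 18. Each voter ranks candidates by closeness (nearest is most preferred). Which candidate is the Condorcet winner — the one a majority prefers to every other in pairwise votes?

With single-peaked preferences on a line, the Condorcet winner is the candidate closest to the median voter.
The median voter (position 10) is closest to Proposal 2 at 10.
Check: Proposal 2 vs Proposal 9 — voters closer to Proposal 2: 4 of 7.

Proposal 2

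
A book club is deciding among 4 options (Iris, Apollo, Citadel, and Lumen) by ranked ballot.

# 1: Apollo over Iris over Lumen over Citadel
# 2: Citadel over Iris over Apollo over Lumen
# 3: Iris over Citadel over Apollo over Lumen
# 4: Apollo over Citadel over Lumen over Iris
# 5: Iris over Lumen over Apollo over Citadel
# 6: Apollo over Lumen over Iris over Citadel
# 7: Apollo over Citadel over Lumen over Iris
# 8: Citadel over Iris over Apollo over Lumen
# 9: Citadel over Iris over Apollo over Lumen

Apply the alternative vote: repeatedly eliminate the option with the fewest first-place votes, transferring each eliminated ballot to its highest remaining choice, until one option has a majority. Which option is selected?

Round 1: Apollo 4, Citadel 3, Iris 2, Lumen 0. Lumen has the fewest and is eliminated.
Round 2: Apollo 4, Citadel 3, Iris 2. Iris has the fewest and is eliminated.
Round 3: Apollo 5, Citadel 4. Apollo has a majority.

Apollo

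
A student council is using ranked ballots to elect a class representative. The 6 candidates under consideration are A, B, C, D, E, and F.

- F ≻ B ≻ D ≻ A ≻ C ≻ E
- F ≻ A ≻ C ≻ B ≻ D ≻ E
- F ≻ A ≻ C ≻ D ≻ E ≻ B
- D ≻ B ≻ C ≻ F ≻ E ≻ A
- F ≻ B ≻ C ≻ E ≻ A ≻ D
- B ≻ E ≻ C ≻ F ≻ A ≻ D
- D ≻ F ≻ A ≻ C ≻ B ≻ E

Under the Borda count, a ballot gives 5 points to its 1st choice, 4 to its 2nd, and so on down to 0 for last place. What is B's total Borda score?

20

Borda scores:
  A: 2 + 4 + 4 + 0 + 1 + 1 + 3 = 15
  B: 4 + 2 + 0 + 4 + 4 + 5 + 1 = 20
  C: 1 + 3 + 3 + 3 + 3 + 3 + 2 = 18
  D: 3 + 1 + 2 + 5 + 0 + 0 + 5 = 16
  E: 0 + 0 + 1 + 1 + 2 + 4 + 0 = 8
  F: 5 + 5 + 5 + 2 + 5 + 2 + 4 = 28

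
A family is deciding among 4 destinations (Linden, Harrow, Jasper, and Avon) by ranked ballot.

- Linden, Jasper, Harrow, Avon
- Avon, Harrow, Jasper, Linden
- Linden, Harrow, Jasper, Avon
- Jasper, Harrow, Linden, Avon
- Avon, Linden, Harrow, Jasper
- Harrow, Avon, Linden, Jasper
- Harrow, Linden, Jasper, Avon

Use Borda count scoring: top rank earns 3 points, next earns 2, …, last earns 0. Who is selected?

Borda scores:
  Linden: 3 + 0 + 3 + 1 + 2 + 1 + 2 = 12
  Harrow: 1 + 2 + 2 + 2 + 1 + 3 + 3 = 14
  Jasper: 2 + 1 + 1 + 3 + 0 + 0 + 1 = 8
  Avon: 0 + 3 + 0 + 0 + 3 + 2 + 0 = 8
Harrow has the highest total.

Harrow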